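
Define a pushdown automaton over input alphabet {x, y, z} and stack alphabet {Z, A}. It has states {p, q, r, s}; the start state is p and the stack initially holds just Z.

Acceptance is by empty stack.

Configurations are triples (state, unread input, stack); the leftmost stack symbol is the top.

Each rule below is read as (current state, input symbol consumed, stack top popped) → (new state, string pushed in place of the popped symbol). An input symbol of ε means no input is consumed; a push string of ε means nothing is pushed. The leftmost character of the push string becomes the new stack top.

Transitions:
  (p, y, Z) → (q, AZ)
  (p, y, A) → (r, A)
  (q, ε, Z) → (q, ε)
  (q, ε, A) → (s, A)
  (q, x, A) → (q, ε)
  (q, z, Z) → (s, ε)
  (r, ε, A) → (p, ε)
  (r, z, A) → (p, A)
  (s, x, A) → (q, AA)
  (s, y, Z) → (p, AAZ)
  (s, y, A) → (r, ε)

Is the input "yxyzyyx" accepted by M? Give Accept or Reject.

One accepting computation: (p, yxyzyyx, Z) ⊢ (q, xyzyyx, AZ) ⊢ (s, xyzyyx, AZ) ⊢ (q, yzyyx, AAZ) ⊢ (s, yzyyx, AAZ) ⊢ (r, zyyx, AZ) ⊢ (p, yyx, AZ) ⊢ (r, yx, AZ) ⊢ (p, yx, Z) ⊢ (q, x, AZ) ⊢ (q, ε, Z) ⊢ (q, ε, ε)
All input consumed and the stack is empty.

Accept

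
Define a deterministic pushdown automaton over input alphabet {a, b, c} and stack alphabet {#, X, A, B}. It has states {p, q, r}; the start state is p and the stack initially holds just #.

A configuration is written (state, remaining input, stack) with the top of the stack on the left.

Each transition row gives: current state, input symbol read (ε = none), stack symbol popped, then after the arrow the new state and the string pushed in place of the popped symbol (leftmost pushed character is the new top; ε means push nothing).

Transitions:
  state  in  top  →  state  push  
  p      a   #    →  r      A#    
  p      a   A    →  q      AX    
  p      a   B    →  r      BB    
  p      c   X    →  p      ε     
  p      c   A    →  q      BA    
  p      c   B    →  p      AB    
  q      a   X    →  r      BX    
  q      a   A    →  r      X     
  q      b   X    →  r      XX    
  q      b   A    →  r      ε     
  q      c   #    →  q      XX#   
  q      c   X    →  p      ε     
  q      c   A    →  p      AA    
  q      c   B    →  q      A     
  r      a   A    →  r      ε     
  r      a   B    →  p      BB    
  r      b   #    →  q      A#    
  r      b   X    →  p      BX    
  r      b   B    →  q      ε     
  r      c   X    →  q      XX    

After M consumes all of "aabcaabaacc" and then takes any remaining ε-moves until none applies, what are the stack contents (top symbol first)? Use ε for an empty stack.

(p, aabcaabaacc, #)
  read a, top #: go to r, push A# → (r, abcaabaacc, A#)
  read a, top A: go to r, push ε → (r, bcaabaacc, #)
  read b, top #: go to q, push A# → (q, caabaacc, A#)
  read c, top A: go to p, push AA → (p, aabaacc, AA#)
  read a, top A: go to q, push AX → (q, abaacc, AXA#)
  read a, top A: go to r, push X → (r, baacc, XXA#)
  read b, top X: go to p, push BX → (p, aacc, BXXA#)
  read a, top B: go to r, push BB → (r, acc, BBXXA#)
  read a, top B: go to p, push BB → (p, cc, BBBXXA#)
  read c, top B: go to p, push AB → (p, c, ABBBXXA#)
  read c, top A: go to q, push BA → (q, ε, BABBBXXA#)
All input consumed in state q with stack BABBBXXA#.

BABBBXXA#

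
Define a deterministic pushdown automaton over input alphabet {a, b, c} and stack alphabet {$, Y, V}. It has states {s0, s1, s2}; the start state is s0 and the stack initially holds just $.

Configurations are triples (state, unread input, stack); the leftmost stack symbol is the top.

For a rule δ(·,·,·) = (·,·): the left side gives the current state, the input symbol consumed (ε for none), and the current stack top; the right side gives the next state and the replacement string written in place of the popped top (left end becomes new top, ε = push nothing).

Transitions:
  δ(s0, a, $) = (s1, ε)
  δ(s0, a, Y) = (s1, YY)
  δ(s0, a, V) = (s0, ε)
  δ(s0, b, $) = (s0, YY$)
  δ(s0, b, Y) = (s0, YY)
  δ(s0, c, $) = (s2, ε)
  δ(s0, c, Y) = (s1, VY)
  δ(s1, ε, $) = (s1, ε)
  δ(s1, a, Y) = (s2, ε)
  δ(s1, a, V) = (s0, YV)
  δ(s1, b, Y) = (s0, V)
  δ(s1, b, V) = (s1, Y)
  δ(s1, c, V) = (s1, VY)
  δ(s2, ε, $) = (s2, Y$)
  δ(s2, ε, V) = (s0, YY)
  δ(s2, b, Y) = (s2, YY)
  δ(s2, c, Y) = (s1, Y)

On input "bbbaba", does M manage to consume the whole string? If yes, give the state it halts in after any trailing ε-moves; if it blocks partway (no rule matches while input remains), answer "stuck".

(s0, bbbaba, $)
  read b, top $: go to s0, push YY$ → (s0, bbaba, YY$)
  read b, top Y: go to s0, push YY → (s0, baba, YYY$)
  read b, top Y: go to s0, push YY → (s0, aba, YYYY$)
  read a, top Y: go to s1, push YY → (s1, ba, YYYYY$)
  read b, top Y: go to s0, push V → (s0, a, VYYYY$)
  read a, top V: go to s0, push ε → (s0, ε, YYYY$)
All input consumed; M is in state s0.

s0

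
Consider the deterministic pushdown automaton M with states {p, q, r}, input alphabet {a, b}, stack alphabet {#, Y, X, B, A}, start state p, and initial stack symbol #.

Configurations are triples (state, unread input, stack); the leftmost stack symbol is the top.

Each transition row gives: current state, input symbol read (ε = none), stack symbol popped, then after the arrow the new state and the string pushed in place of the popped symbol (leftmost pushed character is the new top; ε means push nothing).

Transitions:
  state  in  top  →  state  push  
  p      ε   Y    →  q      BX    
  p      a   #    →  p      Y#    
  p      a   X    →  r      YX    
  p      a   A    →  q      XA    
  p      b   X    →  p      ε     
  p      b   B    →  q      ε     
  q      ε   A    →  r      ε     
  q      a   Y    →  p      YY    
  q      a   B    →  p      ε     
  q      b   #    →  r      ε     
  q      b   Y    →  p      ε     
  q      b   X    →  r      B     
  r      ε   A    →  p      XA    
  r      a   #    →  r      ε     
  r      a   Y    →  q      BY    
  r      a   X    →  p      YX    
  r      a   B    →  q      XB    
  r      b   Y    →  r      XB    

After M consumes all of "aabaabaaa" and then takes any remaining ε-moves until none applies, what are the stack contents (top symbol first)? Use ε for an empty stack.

YX#

(p, aabaabaaa, #)
  read a, top #: go to p, push Y# → (p, abaabaaa, Y#)
  ε-move, top Y: go to q, push BX → (q, abaabaaa, BX#)
  read a, top B: go to p, push ε → (p, baabaaa, X#)
  read b, top X: go to p, push ε → (p, aabaaa, #)
  read a, top #: go to p, push Y# → (p, abaaa, Y#)
  ε-move, top Y: go to q, push BX → (q, abaaa, BX#)
  read a, top B: go to p, push ε → (p, baaa, X#)
  read b, top X: go to p, push ε → (p, aaa, #)
  read a, top #: go to p, push Y# → (p, aa, Y#)
  ε-move, top Y: go to q, push BX → (q, aa, BX#)
  read a, top B: go to p, push ε → (p, a, X#)
  read a, top X: go to r, push YX → (r, ε, YX#)
All input consumed in state r with stack YX#.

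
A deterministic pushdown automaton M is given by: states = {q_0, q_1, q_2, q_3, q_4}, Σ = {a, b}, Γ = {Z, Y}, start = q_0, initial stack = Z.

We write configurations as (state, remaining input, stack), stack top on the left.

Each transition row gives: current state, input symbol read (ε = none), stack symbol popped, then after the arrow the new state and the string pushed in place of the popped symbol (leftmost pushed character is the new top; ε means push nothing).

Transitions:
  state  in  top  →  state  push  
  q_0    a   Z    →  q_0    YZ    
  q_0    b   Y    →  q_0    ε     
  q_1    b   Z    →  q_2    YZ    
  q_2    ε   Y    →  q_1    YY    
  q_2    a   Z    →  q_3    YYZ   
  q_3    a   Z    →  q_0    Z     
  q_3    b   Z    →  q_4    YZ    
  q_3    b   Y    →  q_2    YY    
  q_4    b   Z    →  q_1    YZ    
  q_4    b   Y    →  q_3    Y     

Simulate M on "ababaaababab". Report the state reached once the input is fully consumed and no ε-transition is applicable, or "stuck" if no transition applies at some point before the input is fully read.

(q_0, ababaaababab, Z)
  read a, top Z: go to q_0, push YZ → (q_0, babaaababab, YZ)
  read b, top Y: go to q_0, push ε → (q_0, abaaababab, Z)
  read a, top Z: go to q_0, push YZ → (q_0, baaababab, YZ)
  read b, top Y: go to q_0, push ε → (q_0, aaababab, Z)
  read a, top Z: go to q_0, push YZ → (q_0, aababab, YZ)
No transition for (q_0, a, top Y); M blocks with input aababab remaining.

stuck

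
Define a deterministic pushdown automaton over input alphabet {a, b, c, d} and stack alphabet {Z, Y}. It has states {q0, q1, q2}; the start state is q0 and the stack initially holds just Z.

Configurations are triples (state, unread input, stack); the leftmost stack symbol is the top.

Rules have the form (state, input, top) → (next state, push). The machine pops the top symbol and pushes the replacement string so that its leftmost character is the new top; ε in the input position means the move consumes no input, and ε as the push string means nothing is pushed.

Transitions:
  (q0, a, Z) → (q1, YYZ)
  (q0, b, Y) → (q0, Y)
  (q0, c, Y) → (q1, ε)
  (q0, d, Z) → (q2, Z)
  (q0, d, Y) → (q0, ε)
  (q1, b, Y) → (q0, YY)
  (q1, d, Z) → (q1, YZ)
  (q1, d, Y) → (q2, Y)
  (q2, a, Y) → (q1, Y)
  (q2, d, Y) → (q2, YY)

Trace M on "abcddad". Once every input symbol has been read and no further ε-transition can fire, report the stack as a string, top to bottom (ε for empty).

YYYZ

(q0, abcddad, Z)
  read a, top Z: go to q1, push YYZ → (q1, bcddad, YYZ)
  read b, top Y: go to q0, push YY → (q0, cddad, YYYZ)
  read c, top Y: go to q1, push ε → (q1, ddad, YYZ)
  read d, top Y: go to q2, push Y → (q2, dad, YYZ)
  read d, top Y: go to q2, push YY → (q2, ad, YYYZ)
  read a, top Y: go to q1, push Y → (q1, d, YYYZ)
  read d, top Y: go to q2, push Y → (q2, ε, YYYZ)
All input consumed in state q2 with stack YYYZ.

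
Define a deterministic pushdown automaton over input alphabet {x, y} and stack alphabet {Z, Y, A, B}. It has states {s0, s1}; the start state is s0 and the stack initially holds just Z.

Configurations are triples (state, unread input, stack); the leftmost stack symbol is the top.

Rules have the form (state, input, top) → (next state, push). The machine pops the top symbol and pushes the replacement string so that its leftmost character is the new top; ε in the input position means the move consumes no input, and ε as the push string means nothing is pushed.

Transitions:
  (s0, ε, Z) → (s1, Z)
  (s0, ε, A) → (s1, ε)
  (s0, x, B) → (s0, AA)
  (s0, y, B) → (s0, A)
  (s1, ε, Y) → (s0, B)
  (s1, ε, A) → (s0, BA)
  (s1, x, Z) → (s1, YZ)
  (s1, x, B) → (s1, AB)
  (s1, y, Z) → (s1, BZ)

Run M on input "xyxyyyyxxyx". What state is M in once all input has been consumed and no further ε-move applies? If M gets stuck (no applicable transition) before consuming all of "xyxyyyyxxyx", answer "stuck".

stuck

(s0, xyxyyyyxxyx, Z)
  ε-move, top Z: go to s1, push Z → (s1, xyxyyyyxxyx, Z)
  read x, top Z: go to s1, push YZ → (s1, yxyyyyxxyx, YZ)
  ε-move, top Y: go to s0, push B → (s0, yxyyyyxxyx, BZ)
  read y, top B: go to s0, push A → (s0, xyyyyxxyx, AZ)
  ε-move, top A: go to s1, push ε → (s1, xyyyyxxyx, Z)
  read x, top Z: go to s1, push YZ → (s1, yyyyxxyx, YZ)
  ε-move, top Y: go to s0, push B → (s0, yyyyxxyx, BZ)
  read y, top B: go to s0, push A → (s0, yyyxxyx, AZ)
  ε-move, top A: go to s1, push ε → (s1, yyyxxyx, Z)
  read y, top Z: go to s1, push BZ → (s1, yyxxyx, BZ)
No transition for (s1, y, top B); M blocks with input yyxxyx remaining.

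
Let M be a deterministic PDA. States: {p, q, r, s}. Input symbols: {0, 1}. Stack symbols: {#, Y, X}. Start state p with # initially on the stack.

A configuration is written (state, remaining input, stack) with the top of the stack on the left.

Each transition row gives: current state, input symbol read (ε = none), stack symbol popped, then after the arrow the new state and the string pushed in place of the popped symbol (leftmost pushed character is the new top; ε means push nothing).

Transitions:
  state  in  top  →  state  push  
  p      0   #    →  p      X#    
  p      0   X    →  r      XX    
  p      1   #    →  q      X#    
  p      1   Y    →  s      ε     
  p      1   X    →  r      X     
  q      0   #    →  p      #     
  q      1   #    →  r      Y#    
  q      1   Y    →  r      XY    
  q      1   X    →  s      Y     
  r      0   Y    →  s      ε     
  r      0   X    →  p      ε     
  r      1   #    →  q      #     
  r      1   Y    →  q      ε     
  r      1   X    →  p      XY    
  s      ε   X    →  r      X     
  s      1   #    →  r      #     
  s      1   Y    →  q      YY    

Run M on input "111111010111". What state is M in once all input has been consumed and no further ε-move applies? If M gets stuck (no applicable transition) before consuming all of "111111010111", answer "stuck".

stuck

(p, 111111010111, #) ⊢ (q, 11111010111, X#) ⊢ (s, 1111010111, Y#) ⊢ (q, 111010111, YY#) ⊢ (r, 11010111, XYY#) ⊢ (p, 1010111, XYYY#) ⊢ (r, 010111, XYYY#) ⊢ (p, 10111, YYY#) ⊢ (s, 0111, YY#)
No transition for (s, 0, top Y); M blocks with input 0111 remaining.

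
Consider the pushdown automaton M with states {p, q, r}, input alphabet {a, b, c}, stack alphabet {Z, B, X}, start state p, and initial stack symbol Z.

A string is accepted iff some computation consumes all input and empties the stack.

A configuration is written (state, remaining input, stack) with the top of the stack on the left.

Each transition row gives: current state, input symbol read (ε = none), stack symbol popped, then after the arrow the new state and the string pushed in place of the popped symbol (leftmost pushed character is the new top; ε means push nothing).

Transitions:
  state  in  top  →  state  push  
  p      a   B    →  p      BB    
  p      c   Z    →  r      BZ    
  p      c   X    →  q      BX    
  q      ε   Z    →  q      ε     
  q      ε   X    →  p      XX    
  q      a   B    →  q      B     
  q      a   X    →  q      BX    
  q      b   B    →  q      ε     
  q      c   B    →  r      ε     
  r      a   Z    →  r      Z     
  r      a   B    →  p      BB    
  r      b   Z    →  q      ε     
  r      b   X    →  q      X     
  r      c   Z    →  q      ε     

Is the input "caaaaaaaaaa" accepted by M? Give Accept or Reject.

No computation consumes all input and empties the stack.

Reject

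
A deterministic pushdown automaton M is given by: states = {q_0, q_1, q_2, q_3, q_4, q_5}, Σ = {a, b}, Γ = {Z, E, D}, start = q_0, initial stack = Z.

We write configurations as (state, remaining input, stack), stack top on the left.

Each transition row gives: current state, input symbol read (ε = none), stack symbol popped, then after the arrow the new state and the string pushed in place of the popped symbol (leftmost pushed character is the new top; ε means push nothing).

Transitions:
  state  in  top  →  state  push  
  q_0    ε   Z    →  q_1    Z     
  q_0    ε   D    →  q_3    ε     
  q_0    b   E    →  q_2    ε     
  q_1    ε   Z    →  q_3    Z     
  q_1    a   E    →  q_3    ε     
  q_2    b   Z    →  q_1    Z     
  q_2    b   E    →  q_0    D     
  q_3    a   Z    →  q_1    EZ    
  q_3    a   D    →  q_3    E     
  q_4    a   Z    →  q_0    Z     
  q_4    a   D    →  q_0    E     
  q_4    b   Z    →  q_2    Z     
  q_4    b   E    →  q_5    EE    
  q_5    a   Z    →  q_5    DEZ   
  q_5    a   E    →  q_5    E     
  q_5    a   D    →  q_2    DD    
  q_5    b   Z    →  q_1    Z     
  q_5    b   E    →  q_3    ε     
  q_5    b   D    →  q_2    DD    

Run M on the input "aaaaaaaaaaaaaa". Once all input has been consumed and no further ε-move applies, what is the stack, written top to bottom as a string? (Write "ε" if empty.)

Z

(q_0, aaaaaaaaaaaaaa, Z)
  ε-move, top Z: go to q_1, push Z → (q_1, aaaaaaaaaaaaaa, Z)
  ε-move, top Z: go to q_3, push Z → (q_3, aaaaaaaaaaaaaa, Z)
  read a, top Z: go to q_1, push EZ → (q_1, aaaaaaaaaaaaa, EZ)
  read a, top E: go to q_3, push ε → (q_3, aaaaaaaaaaaa, Z)
  read a, top Z: go to q_1, push EZ → (q_1, aaaaaaaaaaa, EZ)
  read a, top E: go to q_3, push ε → (q_3, aaaaaaaaaa, Z)
  read a, top Z: go to q_1, push EZ → (q_1, aaaaaaaaa, EZ)
  read a, top E: go to q_3, push ε → (q_3, aaaaaaaa, Z)
  read a, top Z: go to q_1, push EZ → (q_1, aaaaaaa, EZ)
  read a, top E: go to q_3, push ε → (q_3, aaaaaa, Z)
  read a, top Z: go to q_1, push EZ → (q_1, aaaaa, EZ)
  read a, top E: go to q_3, push ε → (q_3, aaaa, Z)
  read a, top Z: go to q_1, push EZ → (q_1, aaa, EZ)
  read a, top E: go to q_3, push ε → (q_3, aa, Z)
  read a, top Z: go to q_1, push EZ → (q_1, a, EZ)
  read a, top E: go to q_3, push ε → (q_3, ε, Z)
All input consumed in state q_3 with stack Z.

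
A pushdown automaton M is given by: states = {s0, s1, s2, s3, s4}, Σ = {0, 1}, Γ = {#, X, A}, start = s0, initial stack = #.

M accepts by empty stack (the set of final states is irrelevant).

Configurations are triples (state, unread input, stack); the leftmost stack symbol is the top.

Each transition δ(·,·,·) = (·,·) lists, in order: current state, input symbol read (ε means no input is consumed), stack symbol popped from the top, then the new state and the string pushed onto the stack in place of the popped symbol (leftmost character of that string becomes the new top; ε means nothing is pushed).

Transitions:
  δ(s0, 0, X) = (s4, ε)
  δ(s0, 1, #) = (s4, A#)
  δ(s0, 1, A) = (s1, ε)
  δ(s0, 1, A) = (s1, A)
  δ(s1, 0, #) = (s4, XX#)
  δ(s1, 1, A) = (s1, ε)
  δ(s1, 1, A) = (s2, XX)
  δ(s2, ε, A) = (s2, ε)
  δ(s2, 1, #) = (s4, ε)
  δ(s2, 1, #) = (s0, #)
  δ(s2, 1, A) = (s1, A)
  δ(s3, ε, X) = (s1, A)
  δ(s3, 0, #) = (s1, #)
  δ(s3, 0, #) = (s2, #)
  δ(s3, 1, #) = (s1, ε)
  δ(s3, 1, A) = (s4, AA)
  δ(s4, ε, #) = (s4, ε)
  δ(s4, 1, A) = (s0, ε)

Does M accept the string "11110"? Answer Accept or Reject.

Reject

No computation consumes all input and empties the stack.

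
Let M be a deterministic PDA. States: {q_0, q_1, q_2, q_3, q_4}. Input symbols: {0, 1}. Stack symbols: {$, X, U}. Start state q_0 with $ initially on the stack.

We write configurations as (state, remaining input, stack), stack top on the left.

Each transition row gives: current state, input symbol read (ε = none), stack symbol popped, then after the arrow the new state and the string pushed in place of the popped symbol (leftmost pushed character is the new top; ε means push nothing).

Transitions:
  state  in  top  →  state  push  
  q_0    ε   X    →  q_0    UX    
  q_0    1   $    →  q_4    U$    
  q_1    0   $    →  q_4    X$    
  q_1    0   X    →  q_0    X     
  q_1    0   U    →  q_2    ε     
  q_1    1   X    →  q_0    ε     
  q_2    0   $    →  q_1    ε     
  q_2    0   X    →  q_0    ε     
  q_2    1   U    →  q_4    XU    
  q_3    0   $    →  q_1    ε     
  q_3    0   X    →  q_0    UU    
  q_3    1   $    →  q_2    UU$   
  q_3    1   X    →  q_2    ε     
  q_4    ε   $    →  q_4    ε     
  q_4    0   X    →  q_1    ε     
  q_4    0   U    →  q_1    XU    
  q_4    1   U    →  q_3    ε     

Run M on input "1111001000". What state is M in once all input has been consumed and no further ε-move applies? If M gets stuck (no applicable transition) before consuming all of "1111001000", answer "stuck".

q_1

(q_0, 1111001000, $) ⊢ (q_4, 111001000, U$) ⊢ (q_3, 11001000, $) ⊢ (q_2, 1001000, UU$) ⊢ (q_4, 001000, XUU$) ⊢ (q_1, 01000, UU$) ⊢ (q_2, 1000, U$) ⊢ (q_4, 000, XU$) ⊢ (q_1, 00, U$) ⊢ (q_2, 0, $) ⊢ (q_1, ε, ε)
All input consumed; M is in state q_1.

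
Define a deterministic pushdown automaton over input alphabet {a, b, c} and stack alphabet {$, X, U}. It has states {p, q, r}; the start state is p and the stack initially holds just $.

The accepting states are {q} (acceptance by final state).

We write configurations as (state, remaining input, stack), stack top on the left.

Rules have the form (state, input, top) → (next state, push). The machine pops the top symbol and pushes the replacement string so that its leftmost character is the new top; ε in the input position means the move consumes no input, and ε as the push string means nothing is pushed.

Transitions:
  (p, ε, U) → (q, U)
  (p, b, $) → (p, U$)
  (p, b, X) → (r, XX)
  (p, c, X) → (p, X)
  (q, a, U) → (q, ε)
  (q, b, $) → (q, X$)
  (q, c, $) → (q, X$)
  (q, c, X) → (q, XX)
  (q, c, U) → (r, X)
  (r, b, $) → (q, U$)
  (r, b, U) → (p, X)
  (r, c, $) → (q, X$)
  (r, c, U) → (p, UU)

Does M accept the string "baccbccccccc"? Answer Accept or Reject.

Reject

(p, baccbccccccc, $) ⊢ (p, accbccccccc, U$) ⊢ (q, accbccccccc, U$) ⊢ (q, ccbccccccc, $) ⊢ (q, cbccccccc, X$) ⊢ (q, bccccccc, XX$)
No transition applies at (q, bccccccc, XX$); input not fully consumed.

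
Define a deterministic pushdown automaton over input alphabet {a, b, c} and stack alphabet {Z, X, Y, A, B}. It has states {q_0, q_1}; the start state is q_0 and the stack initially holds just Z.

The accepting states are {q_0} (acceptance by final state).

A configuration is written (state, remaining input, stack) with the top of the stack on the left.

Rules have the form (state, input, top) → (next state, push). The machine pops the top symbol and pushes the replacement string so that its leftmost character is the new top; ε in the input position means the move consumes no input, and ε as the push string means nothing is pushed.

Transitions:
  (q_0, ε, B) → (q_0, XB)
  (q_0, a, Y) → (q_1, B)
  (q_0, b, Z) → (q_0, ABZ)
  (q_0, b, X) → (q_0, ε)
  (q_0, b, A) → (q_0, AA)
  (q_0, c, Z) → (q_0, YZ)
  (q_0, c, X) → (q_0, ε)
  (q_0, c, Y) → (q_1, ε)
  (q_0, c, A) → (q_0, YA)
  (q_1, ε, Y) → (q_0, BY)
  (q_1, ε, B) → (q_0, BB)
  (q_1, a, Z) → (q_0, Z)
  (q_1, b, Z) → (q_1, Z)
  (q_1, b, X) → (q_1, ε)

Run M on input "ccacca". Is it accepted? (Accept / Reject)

(q_0, ccacca, Z)
  read c, top Z: go to q_0, push YZ → (q_0, cacca, YZ)
  read c, top Y: go to q_1, push ε → (q_1, acca, Z)
  read a, top Z: go to q_0, push Z → (q_0, cca, Z)
  read c, top Z: go to q_0, push YZ → (q_0, ca, YZ)
  read c, top Y: go to q_1, push ε → (q_1, a, Z)
  read a, top Z: go to q_0, push Z → (q_0, ε, Z)
All input consumed; state q_0 ∈ F.

Accept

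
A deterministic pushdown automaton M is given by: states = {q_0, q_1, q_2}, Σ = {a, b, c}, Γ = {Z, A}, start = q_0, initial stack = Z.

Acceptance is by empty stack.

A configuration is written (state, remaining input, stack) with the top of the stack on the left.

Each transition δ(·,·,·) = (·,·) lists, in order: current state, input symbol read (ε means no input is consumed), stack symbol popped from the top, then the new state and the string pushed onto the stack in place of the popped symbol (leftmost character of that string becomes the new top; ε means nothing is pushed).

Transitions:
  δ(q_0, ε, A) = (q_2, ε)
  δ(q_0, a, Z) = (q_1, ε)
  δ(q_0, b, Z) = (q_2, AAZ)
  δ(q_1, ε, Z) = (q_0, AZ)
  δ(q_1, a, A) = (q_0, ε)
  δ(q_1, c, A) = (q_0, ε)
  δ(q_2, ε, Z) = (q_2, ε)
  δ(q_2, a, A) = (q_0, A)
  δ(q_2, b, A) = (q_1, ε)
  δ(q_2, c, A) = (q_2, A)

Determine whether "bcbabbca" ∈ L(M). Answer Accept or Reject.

Accept

(q_0, bcbabbca, Z) ⊢ (q_2, cbabbca, AAZ) ⊢ (q_2, babbca, AAZ) ⊢ (q_1, abbca, AZ) ⊢ (q_0, bbca, Z) ⊢ (q_2, bca, AAZ) ⊢ (q_1, ca, AZ) ⊢ (q_0, a, Z) ⊢ (q_1, ε, ε)
All input consumed and the stack is empty.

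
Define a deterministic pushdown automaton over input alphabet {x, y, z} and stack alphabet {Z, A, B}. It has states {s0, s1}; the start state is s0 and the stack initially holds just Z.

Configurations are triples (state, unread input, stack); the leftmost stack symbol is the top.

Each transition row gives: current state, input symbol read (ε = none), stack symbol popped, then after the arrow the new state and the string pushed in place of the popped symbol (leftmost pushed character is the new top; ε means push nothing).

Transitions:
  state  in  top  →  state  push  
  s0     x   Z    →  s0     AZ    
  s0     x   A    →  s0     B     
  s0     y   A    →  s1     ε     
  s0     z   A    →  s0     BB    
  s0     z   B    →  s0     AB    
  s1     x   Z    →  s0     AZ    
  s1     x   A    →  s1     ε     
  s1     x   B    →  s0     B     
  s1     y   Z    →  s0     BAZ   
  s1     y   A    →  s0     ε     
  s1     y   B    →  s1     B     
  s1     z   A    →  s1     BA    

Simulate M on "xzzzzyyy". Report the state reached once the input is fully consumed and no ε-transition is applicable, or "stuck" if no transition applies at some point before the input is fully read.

s1

(s0, xzzzzyyy, Z)
  read x, top Z: go to s0, push AZ → (s0, zzzzyyy, AZ)
  read z, top A: go to s0, push BB → (s0, zzzyyy, BBZ)
  read z, top B: go to s0, push AB → (s0, zzyyy, ABBZ)
  read z, top A: go to s0, push BB → (s0, zyyy, BBBBZ)
  read z, top B: go to s0, push AB → (s0, yyy, ABBBBZ)
  read y, top A: go to s1, push ε → (s1, yy, BBBBZ)
  read y, top B: go to s1, push B → (s1, y, BBBBZ)
  read y, top B: go to s1, push B → (s1, ε, BBBBZ)
All input consumed; M is in state s1.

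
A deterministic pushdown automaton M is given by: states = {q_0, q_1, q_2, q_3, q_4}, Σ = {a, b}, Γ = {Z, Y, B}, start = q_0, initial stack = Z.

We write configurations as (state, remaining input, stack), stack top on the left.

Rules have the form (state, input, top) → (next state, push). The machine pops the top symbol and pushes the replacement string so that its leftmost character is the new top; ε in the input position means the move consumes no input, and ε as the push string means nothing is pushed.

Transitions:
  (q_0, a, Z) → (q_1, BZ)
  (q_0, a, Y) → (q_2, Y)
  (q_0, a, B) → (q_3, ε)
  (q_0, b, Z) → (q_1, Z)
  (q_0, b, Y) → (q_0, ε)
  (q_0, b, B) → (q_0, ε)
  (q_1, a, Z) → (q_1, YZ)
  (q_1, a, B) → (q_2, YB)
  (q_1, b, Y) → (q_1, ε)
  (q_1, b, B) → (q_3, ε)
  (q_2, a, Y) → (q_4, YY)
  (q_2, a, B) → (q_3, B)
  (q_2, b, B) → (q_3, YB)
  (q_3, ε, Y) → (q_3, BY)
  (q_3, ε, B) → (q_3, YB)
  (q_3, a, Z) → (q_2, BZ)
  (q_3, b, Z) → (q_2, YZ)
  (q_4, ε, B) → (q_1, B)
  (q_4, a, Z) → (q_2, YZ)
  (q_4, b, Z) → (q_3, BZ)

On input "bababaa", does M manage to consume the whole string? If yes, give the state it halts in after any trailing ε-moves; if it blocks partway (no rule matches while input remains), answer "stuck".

(q_0, bababaa, Z) ⊢ (q_1, ababaa, Z) ⊢ (q_1, babaa, YZ) ⊢ (q_1, abaa, Z) ⊢ (q_1, baa, YZ) ⊢ (q_1, aa, Z) ⊢ (q_1, a, YZ)
No transition for (q_1, a, top Y); M blocks with input a remaining.

stuck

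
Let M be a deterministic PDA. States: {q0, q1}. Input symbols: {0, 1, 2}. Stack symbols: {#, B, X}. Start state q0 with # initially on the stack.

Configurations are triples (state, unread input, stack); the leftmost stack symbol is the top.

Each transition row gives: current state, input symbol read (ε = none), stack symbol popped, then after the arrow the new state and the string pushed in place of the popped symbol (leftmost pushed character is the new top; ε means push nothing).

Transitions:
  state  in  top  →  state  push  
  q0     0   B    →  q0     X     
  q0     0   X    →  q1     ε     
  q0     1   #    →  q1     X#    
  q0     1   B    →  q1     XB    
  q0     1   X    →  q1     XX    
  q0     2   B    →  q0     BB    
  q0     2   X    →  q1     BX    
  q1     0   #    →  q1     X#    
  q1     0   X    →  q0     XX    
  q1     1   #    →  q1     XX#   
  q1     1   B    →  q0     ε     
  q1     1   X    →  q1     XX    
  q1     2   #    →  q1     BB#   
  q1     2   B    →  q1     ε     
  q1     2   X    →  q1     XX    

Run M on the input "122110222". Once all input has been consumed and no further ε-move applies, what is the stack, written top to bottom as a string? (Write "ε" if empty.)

XXXXXXX#

(q0, 122110222, #)
  read 1, top #: go to q1, push X# → (q1, 22110222, X#)
  read 2, top X: go to q1, push XX → (q1, 2110222, XX#)
  read 2, top X: go to q1, push XX → (q1, 110222, XXX#)
  read 1, top X: go to q1, push XX → (q1, 10222, XXXX#)
  read 1, top X: go to q1, push XX → (q1, 0222, XXXXX#)
  read 0, top X: go to q0, push XX → (q0, 222, XXXXXX#)
  read 2, top X: go to q1, push BX → (q1, 22, BXXXXXX#)
  read 2, top B: go to q1, push ε → (q1, 2, XXXXXX#)
  read 2, top X: go to q1, push XX → (q1, ε, XXXXXXX#)
All input consumed in state q1 with stack XXXXXXX#.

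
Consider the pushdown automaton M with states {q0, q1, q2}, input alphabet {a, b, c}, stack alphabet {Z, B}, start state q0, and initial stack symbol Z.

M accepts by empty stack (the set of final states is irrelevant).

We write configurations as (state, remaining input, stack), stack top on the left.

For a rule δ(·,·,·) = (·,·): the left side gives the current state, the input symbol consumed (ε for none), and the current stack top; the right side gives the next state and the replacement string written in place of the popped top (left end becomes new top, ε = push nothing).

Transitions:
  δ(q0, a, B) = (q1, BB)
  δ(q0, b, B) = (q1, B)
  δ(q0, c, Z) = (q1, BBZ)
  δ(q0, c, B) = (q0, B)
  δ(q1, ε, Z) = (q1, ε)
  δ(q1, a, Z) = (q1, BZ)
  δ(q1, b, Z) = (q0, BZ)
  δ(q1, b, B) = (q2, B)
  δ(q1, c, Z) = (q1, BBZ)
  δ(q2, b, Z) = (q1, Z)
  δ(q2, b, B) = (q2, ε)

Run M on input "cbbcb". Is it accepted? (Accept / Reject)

Reject

No computation consumes all input and empties the stack.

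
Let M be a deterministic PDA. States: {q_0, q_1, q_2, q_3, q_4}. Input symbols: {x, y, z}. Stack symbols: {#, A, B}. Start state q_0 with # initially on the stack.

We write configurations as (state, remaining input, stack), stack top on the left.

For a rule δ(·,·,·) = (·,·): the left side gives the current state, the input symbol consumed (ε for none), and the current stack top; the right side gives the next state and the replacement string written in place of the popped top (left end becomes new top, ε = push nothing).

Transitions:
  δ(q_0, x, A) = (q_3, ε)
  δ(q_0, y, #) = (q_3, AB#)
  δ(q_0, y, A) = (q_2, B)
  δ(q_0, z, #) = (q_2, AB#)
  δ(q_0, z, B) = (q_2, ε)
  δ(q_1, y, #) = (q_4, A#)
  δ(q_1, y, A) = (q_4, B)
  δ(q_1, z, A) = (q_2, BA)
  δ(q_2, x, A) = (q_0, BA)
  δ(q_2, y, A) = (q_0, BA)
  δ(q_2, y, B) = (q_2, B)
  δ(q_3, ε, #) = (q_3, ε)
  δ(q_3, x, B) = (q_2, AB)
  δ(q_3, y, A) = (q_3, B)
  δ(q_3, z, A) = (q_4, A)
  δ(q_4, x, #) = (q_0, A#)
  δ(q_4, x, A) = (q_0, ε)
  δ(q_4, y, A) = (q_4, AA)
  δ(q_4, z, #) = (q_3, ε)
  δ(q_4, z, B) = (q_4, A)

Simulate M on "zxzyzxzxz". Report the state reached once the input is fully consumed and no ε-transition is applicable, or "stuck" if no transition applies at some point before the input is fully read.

(q_0, zxzyzxzxz, #)
  read z, top #: go to q_2, push AB# → (q_2, xzyzxzxz, AB#)
  read x, top A: go to q_0, push BA → (q_0, zyzxzxz, BAB#)
  read z, top B: go to q_2, push ε → (q_2, yzxzxz, AB#)
  read y, top A: go to q_0, push BA → (q_0, zxzxz, BAB#)
  read z, top B: go to q_2, push ε → (q_2, xzxz, AB#)
  read x, top A: go to q_0, push BA → (q_0, zxz, BAB#)
  read z, top B: go to q_2, push ε → (q_2, xz, AB#)
  read x, top A: go to q_0, push BA → (q_0, z, BAB#)
  read z, top B: go to q_2, push ε → (q_2, ε, AB#)
All input consumed; M is in state q_2.

q_2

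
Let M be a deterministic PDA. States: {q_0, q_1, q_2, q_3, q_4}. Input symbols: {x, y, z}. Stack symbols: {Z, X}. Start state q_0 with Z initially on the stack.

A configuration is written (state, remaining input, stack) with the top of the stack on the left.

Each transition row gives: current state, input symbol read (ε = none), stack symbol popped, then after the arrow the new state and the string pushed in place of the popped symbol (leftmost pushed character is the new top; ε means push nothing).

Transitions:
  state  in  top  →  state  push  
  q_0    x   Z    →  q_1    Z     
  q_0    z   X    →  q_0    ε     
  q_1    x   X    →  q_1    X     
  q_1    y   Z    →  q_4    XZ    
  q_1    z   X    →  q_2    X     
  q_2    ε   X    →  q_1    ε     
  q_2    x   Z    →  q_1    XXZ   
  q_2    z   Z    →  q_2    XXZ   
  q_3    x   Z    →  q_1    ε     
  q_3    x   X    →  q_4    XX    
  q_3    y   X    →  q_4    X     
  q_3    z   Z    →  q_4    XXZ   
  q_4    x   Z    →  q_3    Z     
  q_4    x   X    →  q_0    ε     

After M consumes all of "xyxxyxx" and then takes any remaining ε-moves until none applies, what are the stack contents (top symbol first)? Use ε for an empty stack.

Z

(q_0, xyxxyxx, Z) ⊢ (q_1, yxxyxx, Z) ⊢ (q_4, xxyxx, XZ) ⊢ (q_0, xyxx, Z) ⊢ (q_1, yxx, Z) ⊢ (q_4, xx, XZ) ⊢ (q_0, x, Z) ⊢ (q_1, ε, Z)
All input consumed in state q_1 with stack Z.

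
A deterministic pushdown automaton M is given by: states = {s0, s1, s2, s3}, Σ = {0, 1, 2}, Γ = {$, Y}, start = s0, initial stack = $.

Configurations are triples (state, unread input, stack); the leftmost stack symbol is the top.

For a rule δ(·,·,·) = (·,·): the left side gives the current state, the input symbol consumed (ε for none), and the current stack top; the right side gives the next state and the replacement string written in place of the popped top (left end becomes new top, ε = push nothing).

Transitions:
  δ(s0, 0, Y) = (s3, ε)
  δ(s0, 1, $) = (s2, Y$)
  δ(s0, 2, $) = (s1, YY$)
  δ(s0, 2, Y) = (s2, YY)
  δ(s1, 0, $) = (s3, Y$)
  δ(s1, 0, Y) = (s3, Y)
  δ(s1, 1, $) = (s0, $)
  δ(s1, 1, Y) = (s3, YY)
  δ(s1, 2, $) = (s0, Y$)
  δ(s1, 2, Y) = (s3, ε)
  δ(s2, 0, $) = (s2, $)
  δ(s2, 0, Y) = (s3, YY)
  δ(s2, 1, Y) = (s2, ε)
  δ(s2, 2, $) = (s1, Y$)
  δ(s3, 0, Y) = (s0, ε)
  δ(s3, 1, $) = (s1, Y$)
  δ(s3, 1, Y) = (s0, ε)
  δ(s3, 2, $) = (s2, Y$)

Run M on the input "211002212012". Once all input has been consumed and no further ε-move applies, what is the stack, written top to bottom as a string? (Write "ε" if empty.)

YY$

(s0, 211002212012, $) ⊢ (s1, 11002212012, YY$) ⊢ (s3, 1002212012, YYY$) ⊢ (s0, 002212012, YY$) ⊢ (s3, 02212012, Y$) ⊢ (s0, 2212012, $) ⊢ (s1, 212012, YY$) ⊢ (s3, 12012, Y$) ⊢ (s0, 2012, $) ⊢ (s1, 012, YY$) ⊢ (s3, 12, YY$) ⊢ (s0, 2, Y$) ⊢ (s2, ε, YY$)
All input consumed in state s2 with stack YY$.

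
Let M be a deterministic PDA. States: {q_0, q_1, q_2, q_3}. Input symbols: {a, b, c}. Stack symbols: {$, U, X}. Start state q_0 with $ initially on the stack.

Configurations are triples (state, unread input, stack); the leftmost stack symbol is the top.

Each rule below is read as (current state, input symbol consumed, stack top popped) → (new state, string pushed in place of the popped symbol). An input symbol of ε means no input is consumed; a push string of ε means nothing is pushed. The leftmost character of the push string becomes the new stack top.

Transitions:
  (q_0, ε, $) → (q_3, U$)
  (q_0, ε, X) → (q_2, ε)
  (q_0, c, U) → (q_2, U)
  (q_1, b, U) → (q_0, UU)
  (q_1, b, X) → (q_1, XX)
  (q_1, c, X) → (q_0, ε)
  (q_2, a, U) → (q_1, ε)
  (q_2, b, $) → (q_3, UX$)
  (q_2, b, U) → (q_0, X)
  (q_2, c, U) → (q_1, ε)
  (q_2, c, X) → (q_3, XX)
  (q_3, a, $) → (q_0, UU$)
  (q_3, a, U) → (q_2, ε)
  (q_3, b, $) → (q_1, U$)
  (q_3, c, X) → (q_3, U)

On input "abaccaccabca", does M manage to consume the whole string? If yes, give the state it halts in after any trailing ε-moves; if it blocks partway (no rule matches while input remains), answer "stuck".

stuck

(q_0, abaccaccabca, $)
  ε-move, top $: go to q_3, push U$ → (q_3, abaccaccabca, U$)
  read a, top U: go to q_2, push ε → (q_2, baccaccabca, $)
  read b, top $: go to q_3, push UX$ → (q_3, accaccabca, UX$)
  read a, top U: go to q_2, push ε → (q_2, ccaccabca, X$)
  read c, top X: go to q_3, push XX → (q_3, caccabca, XX$)
  read c, top X: go to q_3, push U → (q_3, accabca, UX$)
  read a, top U: go to q_2, push ε → (q_2, ccabca, X$)
  read c, top X: go to q_3, push XX → (q_3, cabca, XX$)
  read c, top X: go to q_3, push U → (q_3, abca, UX$)
  read a, top U: go to q_2, push ε → (q_2, bca, X$)
No transition for (q_2, b, top X); M blocks with input bca remaining.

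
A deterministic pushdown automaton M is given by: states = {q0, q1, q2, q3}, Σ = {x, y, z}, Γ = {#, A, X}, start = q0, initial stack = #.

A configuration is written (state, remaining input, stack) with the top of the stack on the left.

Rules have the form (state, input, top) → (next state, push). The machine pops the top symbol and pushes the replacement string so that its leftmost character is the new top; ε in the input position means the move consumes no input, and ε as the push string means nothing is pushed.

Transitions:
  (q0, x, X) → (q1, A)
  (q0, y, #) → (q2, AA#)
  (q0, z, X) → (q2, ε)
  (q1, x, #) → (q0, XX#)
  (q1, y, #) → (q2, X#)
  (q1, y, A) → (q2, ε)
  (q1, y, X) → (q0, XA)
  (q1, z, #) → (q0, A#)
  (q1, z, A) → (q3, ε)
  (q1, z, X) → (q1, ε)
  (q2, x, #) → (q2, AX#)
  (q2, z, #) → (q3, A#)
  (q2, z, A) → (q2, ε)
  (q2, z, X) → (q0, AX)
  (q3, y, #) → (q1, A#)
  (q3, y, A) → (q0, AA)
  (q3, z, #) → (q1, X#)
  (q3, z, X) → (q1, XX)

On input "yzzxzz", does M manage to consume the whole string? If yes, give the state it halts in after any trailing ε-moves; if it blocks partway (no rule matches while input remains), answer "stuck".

q0

(q0, yzzxzz, #)
  read y, top #: go to q2, push AA# → (q2, zzxzz, AA#)
  read z, top A: go to q2, push ε → (q2, zxzz, A#)
  read z, top A: go to q2, push ε → (q2, xzz, #)
  read x, top #: go to q2, push AX# → (q2, zz, AX#)
  read z, top A: go to q2, push ε → (q2, z, X#)
  read z, top X: go to q0, push AX → (q0, ε, AX#)
All input consumed; M is in state q0.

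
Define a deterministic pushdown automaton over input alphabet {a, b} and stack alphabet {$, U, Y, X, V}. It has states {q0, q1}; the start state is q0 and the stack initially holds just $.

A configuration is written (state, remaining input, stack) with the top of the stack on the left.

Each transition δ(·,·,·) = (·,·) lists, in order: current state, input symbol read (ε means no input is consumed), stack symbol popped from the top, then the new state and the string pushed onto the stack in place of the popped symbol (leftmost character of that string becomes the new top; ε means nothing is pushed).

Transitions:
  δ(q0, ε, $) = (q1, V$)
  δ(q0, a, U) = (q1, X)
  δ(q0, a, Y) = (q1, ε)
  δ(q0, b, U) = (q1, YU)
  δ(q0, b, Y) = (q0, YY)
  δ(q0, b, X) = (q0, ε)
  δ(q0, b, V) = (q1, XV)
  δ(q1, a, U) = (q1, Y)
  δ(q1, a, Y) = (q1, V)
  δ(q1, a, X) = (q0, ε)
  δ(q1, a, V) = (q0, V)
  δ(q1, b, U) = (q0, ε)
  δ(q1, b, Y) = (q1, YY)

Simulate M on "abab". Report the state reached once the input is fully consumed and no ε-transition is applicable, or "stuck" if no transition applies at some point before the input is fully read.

(q0, abab, $)
  ε-move, top $: go to q1, push V$ → (q1, abab, V$)
  read a, top V: go to q0, push V → (q0, bab, V$)
  read b, top V: go to q1, push XV → (q1, ab, XV$)
  read a, top X: go to q0, push ε → (q0, b, V$)
  read b, top V: go to q1, push XV → (q1, ε, XV$)
All input consumed; M is in state q1.

q1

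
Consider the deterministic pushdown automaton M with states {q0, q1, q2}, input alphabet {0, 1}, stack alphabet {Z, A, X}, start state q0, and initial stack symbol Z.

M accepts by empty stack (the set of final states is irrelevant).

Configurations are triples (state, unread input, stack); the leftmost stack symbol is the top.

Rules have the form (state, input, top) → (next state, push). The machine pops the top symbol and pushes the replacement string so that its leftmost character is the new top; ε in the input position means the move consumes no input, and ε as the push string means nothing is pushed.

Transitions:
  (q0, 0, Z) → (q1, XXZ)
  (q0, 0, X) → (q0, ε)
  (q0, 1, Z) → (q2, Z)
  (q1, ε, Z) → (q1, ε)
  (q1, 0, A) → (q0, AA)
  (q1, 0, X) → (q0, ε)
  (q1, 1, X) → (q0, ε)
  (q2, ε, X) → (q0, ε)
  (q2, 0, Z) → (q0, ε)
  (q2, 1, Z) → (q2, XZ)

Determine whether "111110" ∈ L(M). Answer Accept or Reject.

(q0, 111110, Z)
  read 1, top Z: go to q2, push Z → (q2, 11110, Z)
  read 1, top Z: go to q2, push XZ → (q2, 1110, XZ)
  ε-move, top X: go to q0, push ε → (q0, 1110, Z)
  read 1, top Z: go to q2, push Z → (q2, 110, Z)
  read 1, top Z: go to q2, push XZ → (q2, 10, XZ)
  ε-move, top X: go to q0, push ε → (q0, 10, Z)
  read 1, top Z: go to q2, push Z → (q2, 0, Z)
  read 0, top Z: go to q0, push ε → (q0, ε, ε)
All input consumed and the stack is empty.

Accept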